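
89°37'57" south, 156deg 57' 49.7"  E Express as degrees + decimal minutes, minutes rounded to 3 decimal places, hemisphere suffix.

89° 37.950′ S, 156° 57.828′ E

Latitude: seconds/60 = 0.95000; minutes = 37 + 0.95000 = 37.95000
λ: seconds/60 = 0.82833; minutes = 57 + 0.82833 = 57.82833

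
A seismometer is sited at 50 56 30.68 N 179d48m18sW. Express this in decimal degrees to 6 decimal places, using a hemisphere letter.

φ: 50° + 56/60 + 30.68/3600 = 50 + 0.933333 + 0.008522 = 50.9418556
Lon: 179° + 48/60 + 18/3600 = 179 + 0.800000 + 0.005000 = 179.8050000

50.941856° N, 179.805000° W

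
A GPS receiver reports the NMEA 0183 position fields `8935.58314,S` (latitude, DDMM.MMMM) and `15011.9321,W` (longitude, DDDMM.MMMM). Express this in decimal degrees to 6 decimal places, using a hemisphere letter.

Latitude: split at 2 digits → 89° and 35.58314′; 89 + 35.58314/60 = 89.5930523
λ: split at 3 digits → 150° and 11.9321′; 150 + 11.9321/60 = 150.1988683

89.593052° S, 150.198868° W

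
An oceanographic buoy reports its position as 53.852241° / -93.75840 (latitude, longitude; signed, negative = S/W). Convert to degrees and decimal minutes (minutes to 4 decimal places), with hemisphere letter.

Lat: minutes = (53.852241 − 53) × 60 = 51.134460
Longitude is negative → W; |value| = 93.758400
Lon: minutes = (93.758400 − 93) × 60 = 45.504000

53° 51.1345′ N, 93° 45.5040′ W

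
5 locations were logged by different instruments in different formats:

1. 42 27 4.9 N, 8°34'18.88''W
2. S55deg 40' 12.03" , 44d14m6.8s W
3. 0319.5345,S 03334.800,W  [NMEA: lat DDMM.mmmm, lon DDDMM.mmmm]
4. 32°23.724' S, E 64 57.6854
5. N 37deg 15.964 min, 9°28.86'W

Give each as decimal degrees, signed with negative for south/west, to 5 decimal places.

Point 1:
  φ: 42° + 27/60 + 4.9/3600 = 42 + 0.450000 + 0.001361 = 42.451361
  N → positive
  λ: 8° + 34/60 + 18.88/3600 = 8 + 0.566667 + 0.005244 = 8.571911
  hemisphere W, so the sign is −
Point 2:
  Latitude: 40′ + 12.03″ = 40.20050′; 55 + 40.20050/60 = 55.670008
  hemisphere S, so the sign is −
  λ: 44 + 14/60 + 6.8/3600 = 44.235222
  hemisphere W, so the sign is −
Point 3:
  Lat: split at 2 digits → 03° and 19.5345′; 3 + 19.5345/60 = 3.325575
  hemisphere S, so the sign is −
  λ: split at 3 digits → 033° and 34.8′; 33 + 34.8/60 = 33.580000
  W ⇒ negate
Point 4:
  Lat: 23.724′ = 0.395400°; total 32.395400
  hemisphere S, so the sign is −
  Lon: 64 + 57.6854/60 = 64.961423
  E ⇒ keep positive
Point 5:
  Latitude: 15.964′ = 0.266067°; total 37.266067
  N → positive
  Lon: 28.86′ = 0.481000°; total 9.481000
  hemisphere W, so the sign is −

1. 42.45136, -8.57191
2. -55.67001, -44.23522
3. -3.32558, -33.58000
4. -32.39540, 64.96142
5. 37.26607, -9.48100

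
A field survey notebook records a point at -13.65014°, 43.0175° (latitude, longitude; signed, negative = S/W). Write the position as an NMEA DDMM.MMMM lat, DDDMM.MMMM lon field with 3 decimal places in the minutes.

1339.008,S / 04301.050,E

Latitude is negative → S; |value| = 13.650140
Lat: 13° + 0.650140 × 60 = 13° 39.00840′
Longitude: fractional part 0.017500 → 1.05000 minutes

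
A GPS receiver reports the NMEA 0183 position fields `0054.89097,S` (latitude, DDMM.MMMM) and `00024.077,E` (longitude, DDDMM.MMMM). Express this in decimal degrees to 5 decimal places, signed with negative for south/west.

φ: degrees = first 2 digits = 0, minutes = 54.89097; 0 + 54.89097/60 = 0.914850
S → negative
λ: degrees = first 3 digits = 0, minutes = 24.077; 0 + 24.077/60 = 0.401283
E → positive

-0.91485, 0.40128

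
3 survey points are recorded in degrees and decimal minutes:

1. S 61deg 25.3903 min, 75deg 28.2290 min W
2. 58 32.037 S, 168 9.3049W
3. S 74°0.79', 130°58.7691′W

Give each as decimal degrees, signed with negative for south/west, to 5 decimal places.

Point 1:
  Latitude: 61 + 25.3903/60 = 61.423172
  S ⇒ negate
  Lon: 75 + 28.229/60 = 75.470483
  W ⇒ negate
Point 2:
  Latitude: 32.037′ = 0.533950°; total 58.533950
  hemisphere S, so the sign is −
  Lon: 168 + 9.3049/60 = 168.155082
  W → negative
Point 3:
  φ: 0.79′ = 0.013167°; total 74.013167
  hemisphere S, so the sign is −
  Longitude: 58.7691′ = 0.979485°; total 130.979485
  W ⇒ negate

1. -61.42317, -75.47048
2. -58.53395, -168.15508
3. -74.01317, -130.97949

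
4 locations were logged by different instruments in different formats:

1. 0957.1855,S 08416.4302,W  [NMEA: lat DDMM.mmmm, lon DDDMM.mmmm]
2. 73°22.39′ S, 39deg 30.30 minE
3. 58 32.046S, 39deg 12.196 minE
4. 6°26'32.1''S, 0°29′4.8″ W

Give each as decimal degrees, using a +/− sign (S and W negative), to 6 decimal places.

Point 1:
  Latitude: degrees = first 2 digits = 9, minutes = 57.1855; 9 + 57.1855/60 = 9.9530917
  hemisphere S, so the sign is −
  λ: degrees = first 3 digits = 84, minutes = 16.4302; 84 + 16.4302/60 = 84.2738367
  W ⇒ negate
Point 2:
  Latitude: 73 + 22.39/60 = 73.3731667
  hemisphere S, so the sign is −
  λ: 39 + 30.3/60 = 39.5050000
  E → positive
Point 3:
  Lat: 32.046′ = 0.534100°; total 58.5341000
  hemisphere S, so the sign is −
  λ: 39 + 12.196/60 = 39.2032667
  E ⇒ keep positive
Point 4:
  Latitude: 6 + 26/60 + 32.1/3600 = 6.4422500
  S ⇒ negate
  Lon: 0° + 29/60 + 4.8/3600 = 0 + 0.483333 + 0.001333 = 0.4846667
  W ⇒ negate

1. -9.953092, -84.273837
2. -73.373167, 39.505000
3. -58.534100, 39.203267
4. -6.442250, -0.484667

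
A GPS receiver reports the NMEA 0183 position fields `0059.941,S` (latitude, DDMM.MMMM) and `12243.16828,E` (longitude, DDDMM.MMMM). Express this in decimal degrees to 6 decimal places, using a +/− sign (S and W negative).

-0.999017, 122.719471

Latitude: degrees = first 2 digits = 0, minutes = 59.941; 0 + 59.941/60 = 0.9990167
hemisphere S, so the sign is −
Longitude: degrees = first 3 digits = 122, minutes = 43.16828; 122 + 43.16828/60 = 122.7194713
E → positive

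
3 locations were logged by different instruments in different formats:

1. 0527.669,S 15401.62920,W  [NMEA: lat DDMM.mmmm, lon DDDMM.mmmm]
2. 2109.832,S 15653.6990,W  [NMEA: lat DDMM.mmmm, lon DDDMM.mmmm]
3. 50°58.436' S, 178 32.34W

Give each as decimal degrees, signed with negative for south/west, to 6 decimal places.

1. -5.461150, -154.027153
2. -21.163867, -156.894983
3. -50.973933, -178.539000

Point 1:
  Lat: split at 2 digits → 05° and 27.669′; 5 + 27.669/60 = 5.4611500
  S → negative
  λ: split at 3 digits → 154° and 1.6292′; 154 + 1.6292/60 = 154.0271533
  W → negative
Point 2:
  Latitude: split at 2 digits → 21° and 9.832′; 21 + 9.832/60 = 21.1638667
  S ⇒ negate
  λ: split at 3 digits → 156° and 53.699′; 156 + 53.699/60 = 156.8949833
  W → negative
Point 3:
  φ: 58.436′ = 0.973933°; total 50.9739333
  S → negative
  Longitude: 32.34′ = 0.539000°; total 178.5390000
  W → negative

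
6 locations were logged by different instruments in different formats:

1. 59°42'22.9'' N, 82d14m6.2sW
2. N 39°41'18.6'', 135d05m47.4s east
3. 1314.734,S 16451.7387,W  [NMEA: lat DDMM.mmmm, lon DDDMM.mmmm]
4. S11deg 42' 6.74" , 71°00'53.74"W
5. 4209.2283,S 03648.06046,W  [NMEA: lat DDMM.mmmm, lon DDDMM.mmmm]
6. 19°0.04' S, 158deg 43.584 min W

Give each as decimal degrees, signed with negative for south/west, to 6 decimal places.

1. 59.706361, -82.235056
2. 39.688500, 135.096500
3. -13.245567, -164.862312
4. -11.701872, -71.014928
5. -42.153805, -36.801008
6. -19.000667, -158.726400

Point 1:
  φ: 59° + 42/60 + 22.9/3600 = 59 + 0.700000 + 0.006361 = 59.7063611
  N ⇒ keep positive
  λ: 82° + 14/60 + 6.2/3600 = 82 + 0.233333 + 0.001722 = 82.2350556
  W → negative
Point 2:
  φ: 39 + 41/60 + 18.6/3600 = 39.6885000
  N → positive
  λ: 135° + 5/60 + 47.4/3600 = 135 + 0.083333 + 0.013167 = 135.0965000
  E ⇒ keep positive
Point 3:
  Latitude: split at 2 digits → 13° and 14.734′; 13 + 14.734/60 = 13.2455667
  S ⇒ negate
  Longitude: degrees = first 3 digits = 164, minutes = 51.7387; 164 + 51.7387/60 = 164.8623117
  W ⇒ negate
Point 4:
  φ: 11 + 42/60 + 6.74/3600 = 11.7018722
  hemisphere S, so the sign is −
  Lon: 0′ + 53.74″ = 0.89567′; 71 + 0.89567/60 = 71.0149278
  W → negative
Point 5:
  Lat: split at 2 digits → 42° and 9.2283′; 42 + 9.2283/60 = 42.1538050
  S ⇒ negate
  Lon: degrees = first 3 digits = 36, minutes = 48.06046; 36 + 48.06046/60 = 36.8010077
  hemisphere W, so the sign is −
Point 6:
  Lat: 0.04′ = 0.000667°; total 19.0006667
  hemisphere S, so the sign is −
  λ: 43.584′ = 0.726400°; total 158.7264000
  W → negative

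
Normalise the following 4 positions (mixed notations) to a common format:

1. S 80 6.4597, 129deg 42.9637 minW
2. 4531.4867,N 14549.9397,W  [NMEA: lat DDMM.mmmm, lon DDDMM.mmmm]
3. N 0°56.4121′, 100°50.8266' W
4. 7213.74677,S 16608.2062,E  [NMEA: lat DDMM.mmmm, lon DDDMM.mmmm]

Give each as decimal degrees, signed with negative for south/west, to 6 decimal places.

Point 1:
  Latitude: 6.4597′ = 0.107662°; total 80.1076617
  S ⇒ negate
  Lon: 42.9637′ = 0.716062°; total 129.7160617
  hemisphere W, so the sign is −
Point 2:
  Latitude: split at 2 digits → 45° and 31.4867′; 45 + 31.4867/60 = 45.5247783
  N → positive
  Lon: degrees = first 3 digits = 145, minutes = 49.9397; 145 + 49.9397/60 = 145.8323283
  W ⇒ negate
Point 3:
  Latitude: 0 + 56.4121/60 = 0.9402017
  N ⇒ keep positive
  λ: 100 + 50.8266/60 = 100.8471100
  W ⇒ negate
Point 4:
  Lat: split at 2 digits → 72° and 13.74677′; 72 + 13.74677/60 = 72.2291128
  hemisphere S, so the sign is −
  Longitude: split at 3 digits → 166° and 8.2062′; 166 + 8.2062/60 = 166.1367700
  E ⇒ keep positive

1. -80.107662, -129.716062
2. 45.524778, -145.832328
3. 0.940202, -100.847110
4. -72.229113, 166.136770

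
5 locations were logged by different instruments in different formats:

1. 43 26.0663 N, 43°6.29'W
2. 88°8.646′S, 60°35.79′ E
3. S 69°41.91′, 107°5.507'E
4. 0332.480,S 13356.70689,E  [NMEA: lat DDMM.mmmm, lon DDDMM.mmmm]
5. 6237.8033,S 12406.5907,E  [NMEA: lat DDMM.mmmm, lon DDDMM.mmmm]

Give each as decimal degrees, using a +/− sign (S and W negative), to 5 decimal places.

1. 43.43444, -43.10483
2. -88.14410, 60.59650
3. -69.69850, 107.09178
4. -3.54133, 133.94511
5. -62.63006, 124.10985

Point 1:
  Latitude: 26.0663′ = 0.434438°; total 43.434438
  N ⇒ keep positive
  Longitude: 6.29′ = 0.104833°; total 43.104833
  W → negative
Point 2:
  Latitude: 88 + 8.646/60 = 88.144100
  hemisphere S, so the sign is −
  Lon: 60 + 35.79/60 = 60.596500
  E ⇒ keep positive
Point 3:
  Latitude: 69 + 41.91/60 = 69.698500
  S → negative
  Lon: 107 + 5.507/60 = 107.091783
  E ⇒ keep positive
Point 4:
  Lat: split at 2 digits → 03° and 32.48′; 3 + 32.48/60 = 3.541333
  S → negative
  λ: split at 3 digits → 133° and 56.70689′; 133 + 56.70689/60 = 133.945115
  E ⇒ keep positive
Point 5:
  Latitude: degrees = first 2 digits = 62, minutes = 37.8033; 62 + 37.8033/60 = 62.630055
  S ⇒ negate
  Longitude: split at 3 digits → 124° and 6.5907′; 124 + 6.5907/60 = 124.109845
  E → positive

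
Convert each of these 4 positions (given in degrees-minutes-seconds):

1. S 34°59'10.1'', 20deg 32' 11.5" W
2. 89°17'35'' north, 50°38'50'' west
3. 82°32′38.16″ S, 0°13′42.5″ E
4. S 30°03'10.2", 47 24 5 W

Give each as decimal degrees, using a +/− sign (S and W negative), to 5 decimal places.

1. -34.98614, -20.53653
2. 89.29306, -50.64722
3. -82.54393, 0.22847
4. -30.05283, -47.40139

Point 1:
  Latitude: 34° + 59/60 + 10.1/3600 = 34 + 0.983333 + 0.002806 = 34.986139
  hemisphere S, so the sign is −
  Lon: 20° + 32/60 + 11.5/3600 = 20 + 0.533333 + 0.003194 = 20.536528
  hemisphere W, so the sign is −
Point 2:
  φ: 17′ + 35″ = 17.58333′; 89 + 17.58333/60 = 89.293056
  N ⇒ keep positive
  λ: 38′ + 50″ = 38.83333′; 50 + 38.83333/60 = 50.647222
  W → negative
Point 3:
  Lat: 82 + 32/60 + 38.16/3600 = 82.543933
  S → negative
  Longitude: 0 + 13/60 + 42.5/3600 = 0.228472
  E ⇒ keep positive
Point 4:
  Lat: 30 + 3/60 + 10.2/3600 = 30.052833
  S ⇒ negate
  Lon: 24′ + 5″ = 24.08333′; 47 + 24.08333/60 = 47.401389
  W → negative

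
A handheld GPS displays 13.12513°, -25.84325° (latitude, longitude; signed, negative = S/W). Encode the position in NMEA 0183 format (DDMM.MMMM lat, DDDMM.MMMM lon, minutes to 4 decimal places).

φ: fractional part 0.125130 → 7.507800 minutes
Longitude is negative → W; |value| = 25.843250
Lon: minutes = (25.843250 − 25) × 60 = 50.595000

1307.5078,N / 02550.5950,W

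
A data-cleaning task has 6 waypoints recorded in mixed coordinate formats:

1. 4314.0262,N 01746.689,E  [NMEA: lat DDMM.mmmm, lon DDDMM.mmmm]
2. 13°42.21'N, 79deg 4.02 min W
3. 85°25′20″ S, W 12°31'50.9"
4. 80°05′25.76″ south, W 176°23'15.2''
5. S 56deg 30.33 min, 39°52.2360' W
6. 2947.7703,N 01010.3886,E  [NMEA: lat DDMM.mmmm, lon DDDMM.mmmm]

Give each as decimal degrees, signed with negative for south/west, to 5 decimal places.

1. 43.23377, 17.77815
2. 13.70350, -79.06700
3. -85.42222, -12.53081
4. -80.09049, -176.38756
5. -56.50550, -39.87060
6. 29.79617, 10.17314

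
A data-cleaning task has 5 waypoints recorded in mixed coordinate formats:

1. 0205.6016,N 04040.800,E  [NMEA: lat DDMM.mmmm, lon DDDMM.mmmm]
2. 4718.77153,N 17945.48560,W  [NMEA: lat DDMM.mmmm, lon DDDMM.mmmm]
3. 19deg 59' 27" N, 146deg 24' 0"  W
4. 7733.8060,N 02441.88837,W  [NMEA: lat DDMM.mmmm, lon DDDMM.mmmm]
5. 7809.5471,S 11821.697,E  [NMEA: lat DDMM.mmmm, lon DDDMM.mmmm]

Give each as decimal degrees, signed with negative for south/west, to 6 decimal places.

Point 1:
  Latitude: split at 2 digits → 02° and 5.6016′; 2 + 5.6016/60 = 2.0933600
  N ⇒ keep positive
  Lon: split at 3 digits → 040° and 40.8′; 40 + 40.8/60 = 40.6800000
  E ⇒ keep positive
Point 2:
  Lat: degrees = first 2 digits = 47, minutes = 18.77153; 47 + 18.77153/60 = 47.3128588
  N → positive
  Lon: split at 3 digits → 179° and 45.4856′; 179 + 45.4856/60 = 179.7580933
  hemisphere W, so the sign is −
Point 3:
  Lat: 19 + 59/60 + 27/3600 = 19.9908333
  N ⇒ keep positive
  Lon: 146 + 24/60 + 0/3600 = 146.4000000
  W ⇒ negate
Point 4:
  Latitude: split at 2 digits → 77° and 33.806′; 77 + 33.806/60 = 77.5634333
  N → positive
  Lon: split at 3 digits → 024° and 41.88837′; 24 + 41.88837/60 = 24.6981395
  W → negative
Point 5:
  Lat: split at 2 digits → 78° and 9.5471′; 78 + 9.5471/60 = 78.1591183
  hemisphere S, so the sign is −
  Lon: split at 3 digits → 118° and 21.697′; 118 + 21.697/60 = 118.3616167
  E → positive

1. 2.093360, 40.680000
2. 47.312859, -179.758093
3. 19.990833, -146.400000
4. 77.563433, -24.698140
5. -78.159118, 118.361617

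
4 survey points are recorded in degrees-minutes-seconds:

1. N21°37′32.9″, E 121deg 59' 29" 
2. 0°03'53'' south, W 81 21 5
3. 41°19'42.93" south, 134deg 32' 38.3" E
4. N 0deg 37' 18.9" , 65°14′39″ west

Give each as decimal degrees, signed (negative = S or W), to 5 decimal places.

Point 1:
  Lat: 21 + 37/60 + 32.9/3600 = 21.625806
  N → positive
  Lon: 121° + 59/60 + 29/3600 = 121 + 0.983333 + 0.008056 = 121.991389
  E → positive
Point 2:
  Latitude: 0° + 3/60 + 53/3600 = 0 + 0.050000 + 0.014722 = 0.064722
  S ⇒ negate
  λ: 21′ + 5″ = 21.08333′; 81 + 21.08333/60 = 81.351389
  W → negative
Point 3:
  φ: 41° + 19/60 + 42.93/3600 = 41 + 0.316667 + 0.011925 = 41.328592
  hemisphere S, so the sign is −
  Longitude: 134 + 32/60 + 38.3/3600 = 134.543972
  E → positive
Point 4:
  φ: 37′ + 18.9″ = 37.31500′; 0 + 37.31500/60 = 0.621917
  N → positive
  Longitude: 14′ + 39″ = 14.65000′; 65 + 14.65000/60 = 65.244167
  W → negative

1. 21.62581, 121.99139
2. -0.06472, -81.35139
3. -41.32859, 134.54397
4. 0.62192, -65.24417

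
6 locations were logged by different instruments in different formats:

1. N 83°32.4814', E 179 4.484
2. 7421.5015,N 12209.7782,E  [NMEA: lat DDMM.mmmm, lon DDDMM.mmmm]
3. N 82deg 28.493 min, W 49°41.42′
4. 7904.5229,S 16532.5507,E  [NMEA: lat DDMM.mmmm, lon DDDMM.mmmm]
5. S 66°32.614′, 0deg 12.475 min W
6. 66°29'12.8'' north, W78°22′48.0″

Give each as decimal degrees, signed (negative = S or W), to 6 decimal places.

1. 83.541357, 179.074733
2. 74.358358, 122.162970
3. 82.474883, -49.690333
4. -79.075382, 165.542512
5. -66.543567, -0.207917
6. 66.486889, -78.380000

Point 1:
  Lat: 83 + 32.4814/60 = 83.5413567
  N → positive
  Longitude: 179 + 4.484/60 = 179.0747333
  E → positive
Point 2:
  Latitude: split at 2 digits → 74° and 21.5015′; 74 + 21.5015/60 = 74.3583583
  N ⇒ keep positive
  λ: split at 3 digits → 122° and 9.7782′; 122 + 9.7782/60 = 122.1629700
  E ⇒ keep positive
Point 3:
  φ: 82 + 28.493/60 = 82.4748833
  N ⇒ keep positive
  λ: 49 + 41.42/60 = 49.6903333
  hemisphere W, so the sign is −
Point 4:
  Lat: degrees = first 2 digits = 79, minutes = 4.5229; 79 + 4.5229/60 = 79.0753817
  S → negative
  Longitude: split at 3 digits → 165° and 32.5507′; 165 + 32.5507/60 = 165.5425117
  E → positive
Point 5:
  φ: 32.614′ = 0.543567°; total 66.5435667
  hemisphere S, so the sign is −
  Longitude: 12.475′ = 0.207917°; total 0.2079167
  W → negative
Point 6:
  φ: 29′ + 12.8″ = 29.21333′; 66 + 29.21333/60 = 66.4868889
  N ⇒ keep positive
  Lon: 78 + 22/60 + 48/3600 = 78.3800000
  W ⇒ negate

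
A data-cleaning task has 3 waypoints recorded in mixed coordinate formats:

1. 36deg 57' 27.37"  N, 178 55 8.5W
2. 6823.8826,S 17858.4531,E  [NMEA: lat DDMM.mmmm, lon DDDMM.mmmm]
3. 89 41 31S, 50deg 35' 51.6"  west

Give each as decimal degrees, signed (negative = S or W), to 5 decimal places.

1. 36.95760, -178.91903
2. -68.39804, 178.97422
3. -89.69194, -50.59767

Point 1:
  Latitude: 36° + 57/60 + 27.37/3600 = 36 + 0.950000 + 0.007603 = 36.957603
  N ⇒ keep positive
  Longitude: 55′ + 8.5″ = 55.14167′; 178 + 55.14167/60 = 178.919028
  W ⇒ negate
Point 2:
  φ: split at 2 digits → 68° and 23.8826′; 68 + 23.8826/60 = 68.398043
  S → negative
  Longitude: split at 3 digits → 178° and 58.4531′; 178 + 58.4531/60 = 178.974218
  E ⇒ keep positive
Point 3:
  Lat: 41′ + 31″ = 41.51667′; 89 + 41.51667/60 = 89.691944
  hemisphere S, so the sign is −
  Longitude: 50° + 35/60 + 51.6/3600 = 50 + 0.583333 + 0.014333 = 50.597667
  W → negative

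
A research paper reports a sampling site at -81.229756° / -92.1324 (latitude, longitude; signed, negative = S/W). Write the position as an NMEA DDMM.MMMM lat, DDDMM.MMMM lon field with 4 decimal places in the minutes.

Latitude is negative → S; |value| = 81.229756
Latitude: minutes = (81.229756 − 81) × 60 = 13.785360
Longitude is negative → W; |value| = 92.132400
λ: fractional part 0.132400 → 7.944000 minutes

8113.7854,S / 09207.9440,W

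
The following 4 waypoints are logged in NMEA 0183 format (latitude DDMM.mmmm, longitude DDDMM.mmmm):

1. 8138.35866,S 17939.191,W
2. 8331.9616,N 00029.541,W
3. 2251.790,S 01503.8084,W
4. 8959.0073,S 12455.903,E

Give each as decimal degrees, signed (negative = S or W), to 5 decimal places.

Point 1:
  Latitude: split at 2 digits → 81° and 38.35866′; 81 + 38.35866/60 = 81.639311
  hemisphere S, so the sign is −
  Lon: split at 3 digits → 179° and 39.191′; 179 + 39.191/60 = 179.653183
  W ⇒ negate
Point 2:
  Latitude: split at 2 digits → 83° and 31.9616′; 83 + 31.9616/60 = 83.532693
  N → positive
  λ: split at 3 digits → 000° and 29.541′; 0 + 29.541/60 = 0.492350
  hemisphere W, so the sign is −
Point 3:
  φ: degrees = first 2 digits = 22, minutes = 51.79; 22 + 51.79/60 = 22.863167
  S → negative
  Longitude: split at 3 digits → 015° and 3.8084′; 15 + 3.8084/60 = 15.063473
  W → negative
Point 4:
  Lat: split at 2 digits → 89° and 59.0073′; 89 + 59.0073/60 = 89.983455
  S → negative
  Longitude: degrees = first 3 digits = 124, minutes = 55.903; 124 + 55.903/60 = 124.931717
  E ⇒ keep positive

1. -81.63931, -179.65318
2. 83.53269, -0.49235
3. -22.86317, -15.06347
4. -89.98346, 124.93172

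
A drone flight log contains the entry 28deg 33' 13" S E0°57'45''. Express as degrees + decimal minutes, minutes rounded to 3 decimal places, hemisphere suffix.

28° 33.217′ S, 0° 57.750′ E

Latitude: seconds/60 = 0.21667; minutes = 33 + 0.21667 = 33.21667
λ: 57 + 45/60 = 57.75000′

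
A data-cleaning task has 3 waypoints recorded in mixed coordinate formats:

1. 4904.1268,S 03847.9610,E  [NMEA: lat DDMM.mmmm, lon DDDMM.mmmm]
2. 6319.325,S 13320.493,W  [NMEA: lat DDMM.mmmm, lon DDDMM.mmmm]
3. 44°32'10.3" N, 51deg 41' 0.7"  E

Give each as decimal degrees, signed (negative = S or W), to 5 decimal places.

1. -49.06878, 38.79935
2. -63.32208, -133.34155
3. 44.53619, 51.68353

Point 1:
  φ: split at 2 digits → 49° and 4.1268′; 49 + 4.1268/60 = 49.068780
  hemisphere S, so the sign is −
  λ: degrees = first 3 digits = 38, minutes = 47.961; 38 + 47.961/60 = 38.799350
  E ⇒ keep positive
Point 2:
  Lat: degrees = first 2 digits = 63, minutes = 19.325; 63 + 19.325/60 = 63.322083
  S ⇒ negate
  Longitude: split at 3 digits → 133° and 20.493′; 133 + 20.493/60 = 133.341550
  W → negative
Point 3:
  Latitude: 44° + 32/60 + 10.3/3600 = 44 + 0.533333 + 0.002861 = 44.536194
  N ⇒ keep positive
  Lon: 51 + 41/60 + 0.7/3600 = 51.683528
  E → positive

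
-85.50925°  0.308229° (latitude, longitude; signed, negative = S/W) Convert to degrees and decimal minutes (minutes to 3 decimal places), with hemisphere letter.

Latitude is negative → S; |value| = 85.509250
Lat: fractional part 0.509250 → 30.55500 minutes
Lon: 0° + 0.308229 × 60 = 0° 18.49374′

85° 30.555′ S, 0° 18.494′ E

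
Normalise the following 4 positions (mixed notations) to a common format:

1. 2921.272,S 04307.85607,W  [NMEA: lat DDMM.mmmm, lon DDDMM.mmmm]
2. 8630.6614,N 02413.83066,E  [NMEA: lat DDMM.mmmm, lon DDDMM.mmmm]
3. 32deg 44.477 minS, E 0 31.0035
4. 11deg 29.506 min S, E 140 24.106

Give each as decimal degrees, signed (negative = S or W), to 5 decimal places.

1. -29.35453, -43.13093
2. 86.51102, 24.23051
3. -32.74128, 0.51673
4. -11.49177, 140.40177

Point 1:
  φ: split at 2 digits → 29° and 21.272′; 29 + 21.272/60 = 29.354533
  hemisphere S, so the sign is −
  Lon: split at 3 digits → 043° and 7.85607′; 43 + 7.85607/60 = 43.130935
  W → negative
Point 2:
  Latitude: split at 2 digits → 86° and 30.6614′; 86 + 30.6614/60 = 86.511023
  N ⇒ keep positive
  Longitude: split at 3 digits → 024° and 13.83066′; 24 + 13.83066/60 = 24.230511
  E → positive
Point 3:
  Lat: 32 + 44.477/60 = 32.741283
  S ⇒ negate
  λ: 31.0035′ = 0.516725°; total 0.516725
  E ⇒ keep positive
Point 4:
  Latitude: 29.506′ = 0.491767°; total 11.491767
  S → negative
  λ: 140 + 24.106/60 = 140.401767
  E → positive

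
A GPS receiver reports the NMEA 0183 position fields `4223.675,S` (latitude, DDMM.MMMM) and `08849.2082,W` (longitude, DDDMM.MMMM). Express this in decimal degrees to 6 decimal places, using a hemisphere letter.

φ: split at 2 digits → 42° and 23.675′; 42 + 23.675/60 = 42.3945833
Longitude: split at 3 digits → 088° and 49.2082′; 88 + 49.2082/60 = 88.8201367

42.394583° S, 88.820137° W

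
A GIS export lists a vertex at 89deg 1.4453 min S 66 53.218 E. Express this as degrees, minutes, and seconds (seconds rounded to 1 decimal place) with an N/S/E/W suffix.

Latitude: 1.44530′ → 1′ and 0.44530 × 60 = 26.718″
Lon: fractional minutes 0.21800 × 60 = 13.080″

89°01′26.7″ S, 66°53′13.1″ E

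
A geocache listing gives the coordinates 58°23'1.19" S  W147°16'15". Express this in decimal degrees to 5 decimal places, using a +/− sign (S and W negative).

Lat: 58 + 23/60 + 1.19/3600 = 58.383664
hemisphere S, so the sign is −
Longitude: 16′ + 15″ = 16.25000′; 147 + 16.25000/60 = 147.270833
W ⇒ negate

-58.38366, -147.27083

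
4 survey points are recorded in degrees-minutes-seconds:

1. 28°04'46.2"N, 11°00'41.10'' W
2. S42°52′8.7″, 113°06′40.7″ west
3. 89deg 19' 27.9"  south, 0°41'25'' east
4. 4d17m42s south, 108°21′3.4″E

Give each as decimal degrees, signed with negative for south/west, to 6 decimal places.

1. 28.079500, -11.011417
2. -42.869083, -113.111306
3. -89.324417, 0.690278
4. -4.295000, 108.350944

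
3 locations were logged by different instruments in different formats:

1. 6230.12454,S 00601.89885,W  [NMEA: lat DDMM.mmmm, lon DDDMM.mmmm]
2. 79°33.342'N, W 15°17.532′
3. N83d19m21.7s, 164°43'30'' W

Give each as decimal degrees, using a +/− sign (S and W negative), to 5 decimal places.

Point 1:
  φ: split at 2 digits → 62° and 30.12454′; 62 + 30.12454/60 = 62.502076
  S ⇒ negate
  λ: degrees = first 3 digits = 6, minutes = 1.89885; 6 + 1.89885/60 = 6.031648
  W ⇒ negate
Point 2:
  Latitude: 33.342′ = 0.555700°; total 79.555700
  N ⇒ keep positive
  λ: 15 + 17.532/60 = 15.292200
  hemisphere W, so the sign is −
Point 3:
  Latitude: 83° + 19/60 + 21.7/3600 = 83 + 0.316667 + 0.006028 = 83.322694
  N → positive
  Longitude: 164° + 43/60 + 30/3600 = 164 + 0.716667 + 0.008333 = 164.725000
  hemisphere W, so the sign is −

1. -62.50208, -6.03165
2. 79.55570, -15.29220
3. 83.32269, -164.72500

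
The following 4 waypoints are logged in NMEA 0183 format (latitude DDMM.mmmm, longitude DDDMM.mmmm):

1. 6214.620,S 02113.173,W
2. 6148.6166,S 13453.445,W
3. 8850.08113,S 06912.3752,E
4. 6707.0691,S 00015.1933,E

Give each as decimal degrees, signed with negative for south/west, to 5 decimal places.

Point 1:
  Latitude: degrees = first 2 digits = 62, minutes = 14.62; 62 + 14.62/60 = 62.243667
  hemisphere S, so the sign is −
  λ: split at 3 digits → 021° and 13.173′; 21 + 13.173/60 = 21.219550
  W ⇒ negate
Point 2:
  Lat: degrees = first 2 digits = 61, minutes = 48.6166; 61 + 48.6166/60 = 61.810277
  hemisphere S, so the sign is −
  Lon: split at 3 digits → 134° and 53.445′; 134 + 53.445/60 = 134.890750
  hemisphere W, so the sign is −
Point 3:
  Latitude: split at 2 digits → 88° and 50.08113′; 88 + 50.08113/60 = 88.834686
  S ⇒ negate
  Longitude: degrees = first 3 digits = 69, minutes = 12.3752; 69 + 12.3752/60 = 69.206253
  E → positive
Point 4:
  Lat: degrees = first 2 digits = 67, minutes = 7.0691; 67 + 7.0691/60 = 67.117818
  S → negative
  λ: split at 3 digits → 000° and 15.1933′; 0 + 15.1933/60 = 0.253222
  E ⇒ keep positive

1. -62.24367, -21.21955
2. -61.81028, -134.89075
3. -88.83469, 69.20625
4. -67.11782, 0.25322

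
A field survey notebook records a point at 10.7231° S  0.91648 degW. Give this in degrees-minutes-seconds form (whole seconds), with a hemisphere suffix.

10°43′23″ S, 0°54′59″ W

φ: 0.723100 × 60 = 43.38600′ → 43′, remainder × 60 = 23.16″
λ: whole degrees 0; 54.98880′ → 54′ and 59.33″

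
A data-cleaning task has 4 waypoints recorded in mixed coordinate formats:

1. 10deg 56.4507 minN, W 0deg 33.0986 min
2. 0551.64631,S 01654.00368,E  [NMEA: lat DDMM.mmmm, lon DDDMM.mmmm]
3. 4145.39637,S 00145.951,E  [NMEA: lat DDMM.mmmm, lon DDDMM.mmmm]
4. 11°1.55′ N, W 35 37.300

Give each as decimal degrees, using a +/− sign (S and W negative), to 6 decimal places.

Point 1:
  φ: 10 + 56.4507/60 = 10.9408450
  N → positive
  λ: 33.0986′ = 0.551643°; total 0.5516433
  W → negative
Point 2:
  Latitude: degrees = first 2 digits = 5, minutes = 51.64631; 5 + 51.64631/60 = 5.8607718
  hemisphere S, so the sign is −
  Longitude: split at 3 digits → 016° and 54.00368′; 16 + 54.00368/60 = 16.9000613
  E → positive
Point 3:
  Lat: degrees = first 2 digits = 41, minutes = 45.39637; 41 + 45.39637/60 = 41.7566062
  hemisphere S, so the sign is −
  Longitude: degrees = first 3 digits = 1, minutes = 45.951; 1 + 45.951/60 = 1.7658500
  E → positive
Point 4:
  Lat: 11 + 1.55/60 = 11.0258333
  N ⇒ keep positive
  λ: 35 + 37.3/60 = 35.6216667
  hemisphere W, so the sign is −

1. 10.940845, -0.551643
2. -5.860772, 16.900061
3. -41.756606, 1.765850
4. 11.025833, -35.621667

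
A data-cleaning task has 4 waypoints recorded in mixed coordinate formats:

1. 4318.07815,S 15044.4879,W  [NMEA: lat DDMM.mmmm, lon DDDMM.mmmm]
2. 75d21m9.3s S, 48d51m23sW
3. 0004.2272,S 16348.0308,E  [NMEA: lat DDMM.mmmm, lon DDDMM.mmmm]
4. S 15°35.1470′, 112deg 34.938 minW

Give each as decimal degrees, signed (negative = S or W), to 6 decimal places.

1. -43.301303, -150.741465
2. -75.352583, -48.856389
3. -0.070453, 163.800513
4. -15.585783, -112.582300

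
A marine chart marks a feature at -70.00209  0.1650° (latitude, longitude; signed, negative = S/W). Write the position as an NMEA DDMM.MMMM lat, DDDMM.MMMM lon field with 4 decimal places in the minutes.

7000.1254,S / 00009.9000,E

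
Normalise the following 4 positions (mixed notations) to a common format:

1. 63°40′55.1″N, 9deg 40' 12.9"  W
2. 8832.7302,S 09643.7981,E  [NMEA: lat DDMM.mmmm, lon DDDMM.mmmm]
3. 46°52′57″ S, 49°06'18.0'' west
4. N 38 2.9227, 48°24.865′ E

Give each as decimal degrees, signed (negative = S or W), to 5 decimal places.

Point 1:
  Lat: 40′ + 55.1″ = 40.91833′; 63 + 40.91833/60 = 63.681972
  N → positive
  Longitude: 40′ + 12.9″ = 40.21500′; 9 + 40.21500/60 = 9.670250
  hemisphere W, so the sign is −
Point 2:
  Latitude: split at 2 digits → 88° and 32.7302′; 88 + 32.7302/60 = 88.545503
  hemisphere S, so the sign is −
  Longitude: split at 3 digits → 096° and 43.7981′; 96 + 43.7981/60 = 96.729968
  E ⇒ keep positive
Point 3:
  Latitude: 46 + 52/60 + 57/3600 = 46.882500
  S ⇒ negate
  λ: 6′ + 18″ = 6.30000′; 49 + 6.30000/60 = 49.105000
  hemisphere W, so the sign is −
Point 4:
  φ: 38 + 2.9227/60 = 38.048712
  N → positive
  Lon: 24.865′ = 0.414417°; total 48.414417
  E ⇒ keep positive

1. 63.68197, -9.67025
2. -88.54550, 96.72997
3. -46.88250, -49.10500
4. 38.04871, 48.41442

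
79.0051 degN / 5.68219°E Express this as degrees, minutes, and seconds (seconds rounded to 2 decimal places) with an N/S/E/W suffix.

79°00′18.36″ N, 5°40′55.88″ E

Lat: 0.005100° → 0.30600′; 0.30600 × 60 = 18.3600″
Lon: 0.682190° → 40.93140′; 0.93140 × 60 = 55.8840″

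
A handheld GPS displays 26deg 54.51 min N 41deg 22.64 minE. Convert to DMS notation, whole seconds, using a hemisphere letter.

Latitude: fractional minutes 0.51000 × 60 = 30.60″
Lon: fractional minutes 0.64000 × 60 = 38.40″

26°54′31″ N, 41°22′38″ E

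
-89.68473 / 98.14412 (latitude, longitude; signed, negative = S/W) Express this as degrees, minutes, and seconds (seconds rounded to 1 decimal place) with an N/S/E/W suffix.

89°41′5.0″ S, 98°08′38.8″ E

Latitude is negative → S; |value| = 89.684730
φ: whole degrees 89; 41.08380′ → 41′ and 5.028″
Longitude: whole degrees 98; 8.64720′ → 8′ and 38.832″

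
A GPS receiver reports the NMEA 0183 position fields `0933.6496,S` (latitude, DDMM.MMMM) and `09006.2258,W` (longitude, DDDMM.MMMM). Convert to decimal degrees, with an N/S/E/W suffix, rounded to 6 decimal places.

9.560827° S, 90.103763° W

Lat: degrees = first 2 digits = 9, minutes = 33.6496; 9 + 33.6496/60 = 9.5608267
Longitude: degrees = first 3 digits = 90, minutes = 6.2258; 90 + 6.2258/60 = 90.1037633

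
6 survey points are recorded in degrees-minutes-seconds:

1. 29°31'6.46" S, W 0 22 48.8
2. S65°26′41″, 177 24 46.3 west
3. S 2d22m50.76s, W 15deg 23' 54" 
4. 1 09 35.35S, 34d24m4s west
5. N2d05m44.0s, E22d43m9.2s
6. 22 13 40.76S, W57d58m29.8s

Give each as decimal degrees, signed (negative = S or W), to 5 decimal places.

1. -29.51846, -0.38022
2. -65.44472, -177.41286
3. -2.38077, -15.39833
4. -1.15982, -34.40111
5. 2.09556, 22.71922
6. -22.22799, -57.97494

Point 1:
  φ: 29° + 31/60 + 6.46/3600 = 29 + 0.516667 + 0.001794 = 29.518461
  S ⇒ negate
  Longitude: 22′ + 48.8″ = 22.81333′; 0 + 22.81333/60 = 0.380222
  W → negative
Point 2:
  φ: 65 + 26/60 + 41/3600 = 65.444722
  S → negative
  Lon: 177° + 24/60 + 46.3/3600 = 177 + 0.400000 + 0.012861 = 177.412861
  hemisphere W, so the sign is −
Point 3:
  Lat: 22′ + 50.76″ = 22.84600′; 2 + 22.84600/60 = 2.380767
  hemisphere S, so the sign is −
  Longitude: 15° + 23/60 + 54/3600 = 15 + 0.383333 + 0.015000 = 15.398333
  W ⇒ negate
Point 4:
  φ: 1 + 9/60 + 35.35/3600 = 1.159819
  S ⇒ negate
  Lon: 24′ + 4″ = 24.06667′; 34 + 24.06667/60 = 34.401111
  W → negative
Point 5:
  φ: 2 + 5/60 + 44/3600 = 2.095556
  N → positive
  Lon: 22° + 43/60 + 9.2/3600 = 22 + 0.716667 + 0.002556 = 22.719222
  E → positive
Point 6:
  Latitude: 13′ + 40.76″ = 13.67933′; 22 + 13.67933/60 = 22.227989
  S ⇒ negate
  λ: 57° + 58/60 + 29.8/3600 = 57 + 0.966667 + 0.008278 = 57.974944
  hemisphere W, so the sign is −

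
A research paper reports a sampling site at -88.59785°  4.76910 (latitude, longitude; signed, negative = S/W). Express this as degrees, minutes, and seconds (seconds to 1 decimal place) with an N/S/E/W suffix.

88°35′52.3″ S, 4°46′8.8″ E

Latitude is negative → S; |value| = 88.597850
φ: whole degrees 88; 35.87100′ → 35′ and 52.260″
Lon: whole degrees 4; 46.14600′ → 46′ and 8.760″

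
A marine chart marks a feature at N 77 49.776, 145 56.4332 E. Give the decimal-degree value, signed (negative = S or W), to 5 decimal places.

φ: 49.776′ = 0.829600°; total 77.829600
N ⇒ keep positive
λ: 145 + 56.4332/60 = 145.940553
E → positive

77.82960, 145.94055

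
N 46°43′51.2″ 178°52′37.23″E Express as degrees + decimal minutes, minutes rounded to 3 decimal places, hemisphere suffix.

Lat: seconds/60 = 0.85333; minutes = 43 + 0.85333 = 43.85333
Lon: 52 + 37.23/60 = 52.62050′

46° 43.853′ N, 178° 52.621′ E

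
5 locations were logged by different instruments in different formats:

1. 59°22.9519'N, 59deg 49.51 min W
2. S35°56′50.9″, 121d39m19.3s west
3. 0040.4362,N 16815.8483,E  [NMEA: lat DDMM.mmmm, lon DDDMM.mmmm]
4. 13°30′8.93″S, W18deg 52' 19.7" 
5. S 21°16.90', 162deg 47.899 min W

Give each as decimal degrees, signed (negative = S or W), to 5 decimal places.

1. 59.38253, -59.82517
2. -35.94747, -121.65536
3. 0.67394, 168.26414
4. -13.50248, -18.87214
5. -21.28167, -162.79832

Point 1:
  Latitude: 22.9519′ = 0.382532°; total 59.382532
  N ⇒ keep positive
  λ: 59 + 49.51/60 = 59.825167
  W ⇒ negate
Point 2:
  Latitude: 56′ + 50.9″ = 56.84833′; 35 + 56.84833/60 = 35.947472
  S ⇒ negate
  Longitude: 39′ + 19.3″ = 39.32167′; 121 + 39.32167/60 = 121.655361
  W → negative
Point 3:
  Lat: split at 2 digits → 00° and 40.4362′; 0 + 40.4362/60 = 0.673937
  N ⇒ keep positive
  Longitude: split at 3 digits → 168° and 15.8483′; 168 + 15.8483/60 = 168.264138
  E → positive
Point 4:
  Latitude: 30′ + 8.93″ = 30.14883′; 13 + 30.14883/60 = 13.502481
  hemisphere S, so the sign is −
  λ: 52′ + 19.7″ = 52.32833′; 18 + 52.32833/60 = 18.872139
  W → negative
Point 5:
  φ: 16.9′ = 0.281667°; total 21.281667
  S ⇒ negate
  Longitude: 162 + 47.899/60 = 162.798317
  W ⇒ negate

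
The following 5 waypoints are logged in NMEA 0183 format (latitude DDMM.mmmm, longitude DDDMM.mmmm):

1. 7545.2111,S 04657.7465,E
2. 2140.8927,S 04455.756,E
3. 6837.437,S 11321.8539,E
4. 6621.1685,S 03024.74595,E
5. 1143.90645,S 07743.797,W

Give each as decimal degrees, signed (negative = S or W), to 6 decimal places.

1. -75.753518, 46.962442
2. -21.681545, 44.929267
3. -68.623950, 113.364232
4. -66.352808, 30.412433
5. -11.731774, -77.729950

Point 1:
  Latitude: split at 2 digits → 75° and 45.2111′; 75 + 45.2111/60 = 75.7535183
  S ⇒ negate
  Lon: split at 3 digits → 046° and 57.7465′; 46 + 57.7465/60 = 46.9624417
  E → positive
Point 2:
  φ: degrees = first 2 digits = 21, minutes = 40.8927; 21 + 40.8927/60 = 21.6815450
  S → negative
  λ: split at 3 digits → 044° and 55.756′; 44 + 55.756/60 = 44.9292667
  E ⇒ keep positive
Point 3:
  φ: split at 2 digits → 68° and 37.437′; 68 + 37.437/60 = 68.6239500
  hemisphere S, so the sign is −
  Longitude: split at 3 digits → 113° and 21.8539′; 113 + 21.8539/60 = 113.3642317
  E → positive
Point 4:
  Latitude: degrees = first 2 digits = 66, minutes = 21.1685; 66 + 21.1685/60 = 66.3528083
  S → negative
  λ: degrees = first 3 digits = 30, minutes = 24.74595; 30 + 24.74595/60 = 30.4124325
  E → positive
Point 5:
  Latitude: degrees = first 2 digits = 11, minutes = 43.90645; 11 + 43.90645/60 = 11.7317742
  S → negative
  Lon: split at 3 digits → 077° and 43.797′; 77 + 43.797/60 = 77.7299500
  W → negative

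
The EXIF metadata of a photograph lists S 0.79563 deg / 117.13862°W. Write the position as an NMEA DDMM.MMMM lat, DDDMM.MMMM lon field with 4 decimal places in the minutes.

Lat: fractional part 0.795630 → 47.737800 minutes
Lon: minutes = (117.138620 − 117) × 60 = 8.317200

0047.7378,S / 11708.3172,W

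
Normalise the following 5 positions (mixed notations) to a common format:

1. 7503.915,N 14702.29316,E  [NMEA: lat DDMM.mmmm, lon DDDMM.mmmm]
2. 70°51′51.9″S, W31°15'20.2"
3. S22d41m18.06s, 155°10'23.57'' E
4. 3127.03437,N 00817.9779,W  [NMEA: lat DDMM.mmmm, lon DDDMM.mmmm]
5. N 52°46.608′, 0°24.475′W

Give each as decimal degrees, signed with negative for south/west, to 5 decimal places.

1. 75.06525, 147.03822
2. -70.86442, -31.25561
3. -22.68835, 155.17321
4. 31.45057, -8.29963
5. 52.77680, -0.40792

Point 1:
  Lat: degrees = first 2 digits = 75, minutes = 3.915; 75 + 3.915/60 = 75.065250
  N ⇒ keep positive
  Lon: degrees = first 3 digits = 147, minutes = 2.29316; 147 + 2.29316/60 = 147.038219
  E → positive
Point 2:
  Latitude: 51′ + 51.9″ = 51.86500′; 70 + 51.86500/60 = 70.864417
  S → negative
  λ: 31° + 15/60 + 20.2/3600 = 31 + 0.250000 + 0.005611 = 31.255611
  hemisphere W, so the sign is −
Point 3:
  Lat: 22° + 41/60 + 18.06/3600 = 22 + 0.683333 + 0.005017 = 22.688350
  hemisphere S, so the sign is −
  Longitude: 155° + 10/60 + 23.57/3600 = 155 + 0.166667 + 0.006547 = 155.173214
  E → positive
Point 4:
  φ: degrees = first 2 digits = 31, minutes = 27.03437; 31 + 27.03437/60 = 31.450573
  N → positive
  λ: split at 3 digits → 008° and 17.9779′; 8 + 17.9779/60 = 8.299632
  hemisphere W, so the sign is −
Point 5:
  Latitude: 46.608′ = 0.776800°; total 52.776800
  N → positive
  λ: 24.475′ = 0.407917°; total 0.407917
  hemisphere W, so the sign is −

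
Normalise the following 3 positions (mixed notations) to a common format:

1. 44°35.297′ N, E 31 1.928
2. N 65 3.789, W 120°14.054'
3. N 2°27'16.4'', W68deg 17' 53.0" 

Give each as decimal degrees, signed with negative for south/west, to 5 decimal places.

1. 44.58828, 31.03213
2. 65.06315, -120.23423
3. 2.45456, -68.29806

Point 1:
  Latitude: 44 + 35.297/60 = 44.588283
  N ⇒ keep positive
  λ: 1.928′ = 0.032133°; total 31.032133
  E → positive
Point 2:
  Lat: 3.789′ = 0.063150°; total 65.063150
  N → positive
  Lon: 120 + 14.054/60 = 120.234233
  W ⇒ negate
Point 3:
  Latitude: 2° + 27/60 + 16.4/3600 = 2 + 0.450000 + 0.004556 = 2.454556
  N ⇒ keep positive
  Lon: 68° + 17/60 + 53/3600 = 68 + 0.283333 + 0.014722 = 68.298056
  W ⇒ negate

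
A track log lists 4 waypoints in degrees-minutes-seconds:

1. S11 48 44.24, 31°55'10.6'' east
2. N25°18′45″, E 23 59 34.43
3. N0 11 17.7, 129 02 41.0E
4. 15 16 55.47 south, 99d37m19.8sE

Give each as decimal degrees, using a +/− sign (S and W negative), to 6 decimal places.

1. -11.812289, 31.919611
2. 25.312500, 23.992897
3. 0.188250, 129.044722
4. -15.282075, 99.622167

Point 1:
  Lat: 48′ + 44.24″ = 48.73733′; 11 + 48.73733/60 = 11.8122889
  hemisphere S, so the sign is −
  λ: 31 + 55/60 + 10.6/3600 = 31.9196111
  E → positive
Point 2:
  Lat: 25 + 18/60 + 45/3600 = 25.3125000
  N ⇒ keep positive
  λ: 23 + 59/60 + 34.43/3600 = 23.9928972
  E ⇒ keep positive
Point 3:
  φ: 11′ + 17.7″ = 11.29500′; 0 + 11.29500/60 = 0.1882500
  N ⇒ keep positive
  Lon: 129° + 2/60 + 41/3600 = 129 + 0.033333 + 0.011389 = 129.0447222
  E ⇒ keep positive
Point 4:
  Lat: 15 + 16/60 + 55.47/3600 = 15.2820750
  S → negative
  Longitude: 37′ + 19.8″ = 37.33000′; 99 + 37.33000/60 = 99.6221667
  E ⇒ keep positive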